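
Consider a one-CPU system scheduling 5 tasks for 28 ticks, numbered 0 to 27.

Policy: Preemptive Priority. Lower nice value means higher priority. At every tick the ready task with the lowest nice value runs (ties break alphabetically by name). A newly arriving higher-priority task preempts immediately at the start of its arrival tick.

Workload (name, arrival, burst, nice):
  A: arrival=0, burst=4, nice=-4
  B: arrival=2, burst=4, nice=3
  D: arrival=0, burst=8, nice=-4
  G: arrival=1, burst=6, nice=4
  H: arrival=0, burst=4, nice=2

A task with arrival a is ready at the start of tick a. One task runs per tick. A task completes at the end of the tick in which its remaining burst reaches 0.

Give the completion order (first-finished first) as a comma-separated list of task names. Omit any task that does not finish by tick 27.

t=0: ready={A,D,H} → run A
t=1: ready={A,D,G,H} → run A
t=2: ready={A,B,D,G,H} → run A
t=3: ready={A,B,D,G,H} → run A
t=4: ready={B,D,G,H} → run D
t=5: ready={B,D,G,H} → run D
t=6: ready={B,D,G,H} → run D
t=7: ready={B,D,G,H} → run D
t=8: ready={B,D,G,H} → run D
t=9: ready={B,D,G,H} → run D
t=10: ready={B,D,G,H} → run D
t=11: ready={B,D,G,H} → run D
t=12: ready={B,G,H} → run H
t=13: ready={B,G,H} → run H
t=14: ready={B,G,H} → run H
t=15: ready={B,G,H} → run H
t=16: ready={B,G} → run B
t=17: ready={B,G} → run B
t=18: ready={B,G} → run B
t=19: ready={B,G} → run B
t=20: ready={G} → run G
t=21: ready={G} → run G
t=22: ready={G} → run G
t=23: ready={G} → run G
t=24: ready={G} → run G
t=25: ready={G} → run G
t=26: (idle)
t=27: (idle)

completion order = A, D, H, B, G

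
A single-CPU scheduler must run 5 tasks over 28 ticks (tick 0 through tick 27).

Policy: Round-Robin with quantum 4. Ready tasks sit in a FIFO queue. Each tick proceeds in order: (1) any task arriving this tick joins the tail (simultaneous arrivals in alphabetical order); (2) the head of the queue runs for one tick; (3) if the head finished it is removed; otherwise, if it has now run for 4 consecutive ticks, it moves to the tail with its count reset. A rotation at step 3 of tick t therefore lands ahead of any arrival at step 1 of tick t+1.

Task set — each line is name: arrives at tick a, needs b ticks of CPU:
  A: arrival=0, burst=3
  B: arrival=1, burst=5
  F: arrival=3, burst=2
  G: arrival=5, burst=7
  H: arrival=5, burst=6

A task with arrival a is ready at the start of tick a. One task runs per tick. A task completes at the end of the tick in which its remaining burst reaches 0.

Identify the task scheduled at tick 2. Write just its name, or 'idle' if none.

running at tick 2 = A

t=0: queue=[A] q_used=0 → run A
t=1: queue=[A,B] q_used=1 → run A
t=2: queue=[A,B] q_used=2 → run A
t=3: queue=[B,F] q_used=0 → run B
t=4: queue=[B,F] q_used=1 → run B
t=5: queue=[B,F,G,H] q_used=2 → run B
t=6: queue=[B,F,G,H] q_used=3 → run B
t=7: queue=[F,G,H,B] q_used=0 → run F
t=8: queue=[F,G,H,B] q_used=1 → run F
t=9: queue=[G,H,B] q_used=0 → run G
t=10: queue=[G,H,B] q_used=1 → run G
t=11: queue=[G,H,B] q_used=2 → run G
t=12: queue=[G,H,B] q_used=3 → run G
t=13: queue=[H,B,G] q_used=0 → run H
t=14: queue=[H,B,G] q_used=1 → run H
t=15: queue=[H,B,G] q_used=2 → run H
t=16: queue=[H,B,G] q_used=3 → run H
t=17: queue=[B,G,H] q_used=0 → run B
t=18: queue=[G,H] q_used=0 → run G
t=19: queue=[G,H] q_used=1 → run G
t=20: queue=[G,H] q_used=2 → run G
t=21: queue=[H] q_used=0 → run H
t=22: queue=[H] q_used=1 → run H
t=23: (idle)
t=24: (idle)
t=25: (idle)
t=26: (idle)
t=27: (idle)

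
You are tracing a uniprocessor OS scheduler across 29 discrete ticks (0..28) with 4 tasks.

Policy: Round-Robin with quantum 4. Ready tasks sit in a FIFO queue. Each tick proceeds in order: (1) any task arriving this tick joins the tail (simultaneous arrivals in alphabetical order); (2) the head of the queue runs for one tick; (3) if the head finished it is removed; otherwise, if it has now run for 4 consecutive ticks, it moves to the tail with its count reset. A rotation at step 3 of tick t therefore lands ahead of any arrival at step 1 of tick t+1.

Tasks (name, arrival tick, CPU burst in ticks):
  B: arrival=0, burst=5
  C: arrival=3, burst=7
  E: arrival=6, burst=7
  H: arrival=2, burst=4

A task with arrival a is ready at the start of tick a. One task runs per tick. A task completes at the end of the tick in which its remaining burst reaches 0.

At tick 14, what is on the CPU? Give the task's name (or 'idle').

running at tick 14 = E

t=0: queue=[B] q_used=0 → run B
t=1: queue=[B] q_used=1 → run B
t=2: queue=[B,H] q_used=2 → run B
t=3: queue=[B,H,C] q_used=3 → run B
t=4: queue=[H,C,B] q_used=0 → run H
t=5: queue=[H,C,B] q_used=1 → run H
t=6: queue=[H,C,B,E] q_used=2 → run H
t=7: queue=[H,C,B,E] q_used=3 → run H
t=8: queue=[C,B,E] q_used=0 → run C
t=9: queue=[C,B,E] q_used=1 → run C
t=10: queue=[C,B,E] q_used=2 → run C
t=11: queue=[C,B,E] q_used=3 → run C
t=12: queue=[B,E,C] q_used=0 → run B
t=13: queue=[E,C] q_used=0 → run E
t=14: queue=[E,C] q_used=1 → run E
t=15: queue=[E,C] q_used=2 → run E
t=16: queue=[E,C] q_used=3 → run E
t=17: queue=[C,E] q_used=0 → run C
t=18: queue=[C,E] q_used=1 → run C
t=19: queue=[C,E] q_used=2 → run C
t=20: queue=[E] q_used=0 → run E
t=21: queue=[E] q_used=1 → run E
t=22: queue=[E] q_used=2 → run E
t=23: (idle)
t=24: (idle)
t=25: (idle)
t=26: (idle)
t=27: (idle)
t=28: (idle)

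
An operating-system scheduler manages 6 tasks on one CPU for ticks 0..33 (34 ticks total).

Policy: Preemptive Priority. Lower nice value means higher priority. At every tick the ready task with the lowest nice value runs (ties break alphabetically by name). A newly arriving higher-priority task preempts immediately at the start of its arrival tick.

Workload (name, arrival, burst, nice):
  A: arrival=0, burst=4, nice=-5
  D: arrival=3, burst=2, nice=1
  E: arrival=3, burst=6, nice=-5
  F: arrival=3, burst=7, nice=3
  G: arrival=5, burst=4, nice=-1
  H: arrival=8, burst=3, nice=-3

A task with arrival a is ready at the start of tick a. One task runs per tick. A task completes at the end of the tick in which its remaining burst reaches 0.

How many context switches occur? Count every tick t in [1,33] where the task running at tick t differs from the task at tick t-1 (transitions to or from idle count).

context switches = 6

t=0: ready={A} → run A
t=1: ready={A} → run A
t=2: ready={A} → run A
t=3: ready={A,D,E,F} → run A
t=4: ready={D,E,F} → run E
t=5: ready={D,E,F,G} → run E
t=6: ready={D,E,F,G} → run E
t=7: ready={D,E,F,G} → run E
t=8: ready={D,E,F,G,H} → run E
t=9: ready={D,E,F,G,H} → run E
t=10: ready={D,F,G,H} → run H
t=11: ready={D,F,G,H} → run H
t=12: ready={D,F,G,H} → run H
t=13: ready={D,F,G} → run G
t=14: ready={D,F,G} → run G
t=15: ready={D,F,G} → run G
t=16: ready={D,F,G} → run G
t=17: ready={D,F} → run D
t=18: ready={D,F} → run D
t=19: ready={F} → run F
t=20: ready={F} → run F
t=21: ready={F} → run F
t=22: ready={F} → run F
t=23: ready={F} → run F
t=24: ready={F} → run F
t=25: ready={F} → run F
t=26: (idle)
t=27: (idle)
t=28: (idle)
t=29: (idle)
t=30: (idle)
t=31: (idle)
t=32: (idle)
t=33: (idle)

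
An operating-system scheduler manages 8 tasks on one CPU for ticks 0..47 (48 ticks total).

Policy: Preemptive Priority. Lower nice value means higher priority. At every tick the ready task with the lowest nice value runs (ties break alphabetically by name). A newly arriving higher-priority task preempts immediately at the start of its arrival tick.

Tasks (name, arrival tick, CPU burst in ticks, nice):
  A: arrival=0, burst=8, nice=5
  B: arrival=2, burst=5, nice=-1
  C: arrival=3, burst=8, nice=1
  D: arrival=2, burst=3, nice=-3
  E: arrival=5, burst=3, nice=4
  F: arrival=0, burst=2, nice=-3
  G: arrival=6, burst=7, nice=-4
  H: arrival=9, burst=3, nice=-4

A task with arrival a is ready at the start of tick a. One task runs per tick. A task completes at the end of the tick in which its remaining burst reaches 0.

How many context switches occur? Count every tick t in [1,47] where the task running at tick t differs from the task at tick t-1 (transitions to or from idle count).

t=0: ready={A,F} → run F
t=1: ready={A,F} → run F
t=2: ready={A,B,D} → run D
t=3: ready={A,B,C,D} → run D
t=4: ready={A,B,C,D} → run D
t=5: ready={A,B,C,E} → run B
t=6: ready={A,B,C,E,G} → run G
t=7: ready={A,B,C,E,G} → run G
t=8: ready={A,B,C,E,G} → run G
t=9: ready={A,B,C,E,G,H} → run G
t=10: ready={A,B,C,E,G,H} → run G
t=11: ready={A,B,C,E,G,H} → run G
t=12: ready={A,B,C,E,G,H} → run G
t=13: ready={A,B,C,E,H} → run H
t=14: ready={A,B,C,E,H} → run H
t=15: ready={A,B,C,E,H} → run H
t=16: ready={A,B,C,E} → run B
t=17: ready={A,B,C,E} → run B
t=18: ready={A,B,C,E} → run B
t=19: ready={A,B,C,E} → run B
t=20: ready={A,C,E} → run C
t=21: ready={A,C,E} → run C
t=22: ready={A,C,E} → run C
t=23: ready={A,C,E} → run C
t=24: ready={A,C,E} → run C
t=25: ready={A,C,E} → run C
t=26: ready={A,C,E} → run C
t=27: ready={A,C,E} → run C
t=28: ready={A,E} → run E
t=29: ready={A,E} → run E
t=30: ready={A,E} → run E
t=31: ready={A} → run A
t=32: ready={A} → run A
t=33: ready={A} → run A
t=34: ready={A} → run A
t=35: ready={A} → run A
t=36: ready={A} → run A
t=37: ready={A} → run A
t=38: ready={A} → run A
t=39: (idle)
t=40: (idle)
t=41: (idle)
t=42: (idle)
t=43: (idle)
t=44: (idle)
t=45: (idle)
t=46: (idle)
t=47: (idle)

context switches = 9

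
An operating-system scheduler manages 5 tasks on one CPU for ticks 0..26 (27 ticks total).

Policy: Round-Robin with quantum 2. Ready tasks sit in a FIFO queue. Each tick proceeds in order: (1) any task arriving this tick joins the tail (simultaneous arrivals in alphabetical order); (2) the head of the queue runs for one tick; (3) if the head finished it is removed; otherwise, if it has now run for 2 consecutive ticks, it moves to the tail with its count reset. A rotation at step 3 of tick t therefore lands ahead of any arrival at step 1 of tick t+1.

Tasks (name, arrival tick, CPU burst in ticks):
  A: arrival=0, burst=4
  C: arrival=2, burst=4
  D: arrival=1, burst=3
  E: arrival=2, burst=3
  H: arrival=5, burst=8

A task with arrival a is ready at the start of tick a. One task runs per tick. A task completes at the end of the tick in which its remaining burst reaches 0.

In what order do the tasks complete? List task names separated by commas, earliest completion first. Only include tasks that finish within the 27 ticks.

t=0: queue=[A] q_used=0 → run A
t=1: queue=[A,D] q_used=1 → run A
t=2: queue=[D,A,C,E] q_used=0 → run D
t=3: queue=[D,A,C,E] q_used=1 → run D
t=4: queue=[A,C,E,D] q_used=0 → run A
t=5: queue=[A,C,E,D,H] q_used=1 → run A
t=6: queue=[C,E,D,H] q_used=0 → run C
t=7: queue=[C,E,D,H] q_used=1 → run C
t=8: queue=[E,D,H,C] q_used=0 → run E
t=9: queue=[E,D,H,C] q_used=1 → run E
t=10: queue=[D,H,C,E] q_used=0 → run D
t=11: queue=[H,C,E] q_used=0 → run H
t=12: queue=[H,C,E] q_used=1 → run H
t=13: queue=[C,E,H] q_used=0 → run C
t=14: queue=[C,E,H] q_used=1 → run C
t=15: queue=[E,H] q_used=0 → run E
t=16: queue=[H] q_used=0 → run H
t=17: queue=[H] q_used=1 → run H
t=18: queue=[H] q_used=0 → run H
t=19: queue=[H] q_used=1 → run H
t=20: queue=[H] q_used=0 → run H
t=21: queue=[H] q_used=1 → run H
t=22: (idle)
t=23: (idle)
t=24: (idle)
t=25: (idle)
t=26: (idle)

completion order = A, D, C, E, H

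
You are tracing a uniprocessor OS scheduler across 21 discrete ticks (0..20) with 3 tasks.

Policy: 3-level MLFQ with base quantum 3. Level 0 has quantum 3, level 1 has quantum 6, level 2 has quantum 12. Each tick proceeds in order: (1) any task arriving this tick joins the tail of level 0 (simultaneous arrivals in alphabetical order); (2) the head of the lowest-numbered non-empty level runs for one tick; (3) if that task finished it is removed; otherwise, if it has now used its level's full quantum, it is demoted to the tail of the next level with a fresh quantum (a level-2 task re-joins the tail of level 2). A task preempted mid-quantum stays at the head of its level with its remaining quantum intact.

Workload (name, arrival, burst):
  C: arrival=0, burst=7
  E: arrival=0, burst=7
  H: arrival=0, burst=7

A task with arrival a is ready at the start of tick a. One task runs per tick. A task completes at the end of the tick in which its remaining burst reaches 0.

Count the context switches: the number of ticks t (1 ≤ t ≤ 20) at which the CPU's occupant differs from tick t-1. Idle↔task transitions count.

context switches = 5

t=0: L0/L1/L2 = CEH/-/- → run C
t=1: L0/L1/L2 = CEH/-/- → run C
t=2: L0/L1/L2 = CEH/-/- → run C
t=3: L0/L1/L2 = EH/C/- → run E
t=4: L0/L1/L2 = EH/C/- → run E
t=5: L0/L1/L2 = EH/C/- → run E
t=6: L0/L1/L2 = H/CE/- → run H
t=7: L0/L1/L2 = H/CE/- → run H
t=8: L0/L1/L2 = H/CE/- → run H
t=9: L0/L1/L2 = -/CEH/- → run C
t=10: L0/L1/L2 = -/CEH/- → run C
t=11: L0/L1/L2 = -/CEH/- → run C
t=12: L0/L1/L2 = -/CEH/- → run C
t=13: L0/L1/L2 = -/EH/- → run E
t=14: L0/L1/L2 = -/EH/- → run E
t=15: L0/L1/L2 = -/EH/- → run E
t=16: L0/L1/L2 = -/EH/- → run E
t=17: L0/L1/L2 = -/H/- → run H
t=18: L0/L1/L2 = -/H/- → run H
t=19: L0/L1/L2 = -/H/- → run H
t=20: L0/L1/L2 = -/H/- → run H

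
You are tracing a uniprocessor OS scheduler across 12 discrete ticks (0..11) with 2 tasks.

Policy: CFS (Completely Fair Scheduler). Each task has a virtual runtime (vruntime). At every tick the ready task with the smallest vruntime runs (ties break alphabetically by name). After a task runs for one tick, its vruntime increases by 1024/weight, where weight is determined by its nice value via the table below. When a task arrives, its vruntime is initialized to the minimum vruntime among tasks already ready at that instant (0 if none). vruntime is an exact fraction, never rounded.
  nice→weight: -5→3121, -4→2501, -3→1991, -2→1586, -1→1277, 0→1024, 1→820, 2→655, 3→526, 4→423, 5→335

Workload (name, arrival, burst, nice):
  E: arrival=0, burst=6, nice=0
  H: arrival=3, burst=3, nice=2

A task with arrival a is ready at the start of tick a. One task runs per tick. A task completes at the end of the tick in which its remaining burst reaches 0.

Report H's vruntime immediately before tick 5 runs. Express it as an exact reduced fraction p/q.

vruntime(H, start of tick 5) = 2989/655

t=0: vr[E=0] → run E
t=1: vr[E=1] → run E
t=2: vr[E=2] → run E
t=3: vr[E=3 H=3] → run E
t=4: vr[E=4 H=3] → run H
t=5: vr[E=4 H=2989/655] → run E
t=6: vr[E=5 H=2989/655] → run H
t=7: vr[E=5 H=4013/655] → run E
t=8: vr[H=4013/655] → run H
t=9: (idle)
t=10: (idle)
t=11: (idle)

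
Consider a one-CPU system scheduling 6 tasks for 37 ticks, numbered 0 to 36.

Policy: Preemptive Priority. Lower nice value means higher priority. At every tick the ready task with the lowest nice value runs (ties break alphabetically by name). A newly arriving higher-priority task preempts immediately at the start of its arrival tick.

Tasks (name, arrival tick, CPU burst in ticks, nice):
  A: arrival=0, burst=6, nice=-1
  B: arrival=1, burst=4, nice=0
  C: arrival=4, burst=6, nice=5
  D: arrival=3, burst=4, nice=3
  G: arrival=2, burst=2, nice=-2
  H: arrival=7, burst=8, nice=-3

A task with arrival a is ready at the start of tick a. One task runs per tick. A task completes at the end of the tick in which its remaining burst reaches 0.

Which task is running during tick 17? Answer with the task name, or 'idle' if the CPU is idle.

running at tick 17 = B

t=0: ready={A} → run A
t=1: ready={A,B} → run A
t=2: ready={A,B,G} → run G
t=3: ready={A,B,D,G} → run G
t=4: ready={A,B,C,D} → run A
t=5: ready={A,B,C,D} → run A
t=6: ready={A,B,C,D} → run A
t=7: ready={A,B,C,D,H} → run H
t=8: ready={A,B,C,D,H} → run H
t=9: ready={A,B,C,D,H} → run H
t=10: ready={A,B,C,D,H} → run H
t=11: ready={A,B,C,D,H} → run H
t=12: ready={A,B,C,D,H} → run H
t=13: ready={A,B,C,D,H} → run H
t=14: ready={A,B,C,D,H} → run H
t=15: ready={A,B,C,D} → run A
t=16: ready={B,C,D} → run B
t=17: ready={B,C,D} → run B
t=18: ready={B,C,D} → run B
t=19: ready={B,C,D} → run B
t=20: ready={C,D} → run D
t=21: ready={C,D} → run D
t=22: ready={C,D} → run D
t=23: ready={C,D} → run D
t=24: ready={C} → run C
t=25: ready={C} → run C
t=26: ready={C} → run C
t=27: ready={C} → run C
t=28: ready={C} → run C
t=29: ready={C} → run C
t=30: (idle)
t=31: (idle)
t=32: (idle)
t=33: (idle)
t=34: (idle)
t=35: (idle)
t=36: (idle)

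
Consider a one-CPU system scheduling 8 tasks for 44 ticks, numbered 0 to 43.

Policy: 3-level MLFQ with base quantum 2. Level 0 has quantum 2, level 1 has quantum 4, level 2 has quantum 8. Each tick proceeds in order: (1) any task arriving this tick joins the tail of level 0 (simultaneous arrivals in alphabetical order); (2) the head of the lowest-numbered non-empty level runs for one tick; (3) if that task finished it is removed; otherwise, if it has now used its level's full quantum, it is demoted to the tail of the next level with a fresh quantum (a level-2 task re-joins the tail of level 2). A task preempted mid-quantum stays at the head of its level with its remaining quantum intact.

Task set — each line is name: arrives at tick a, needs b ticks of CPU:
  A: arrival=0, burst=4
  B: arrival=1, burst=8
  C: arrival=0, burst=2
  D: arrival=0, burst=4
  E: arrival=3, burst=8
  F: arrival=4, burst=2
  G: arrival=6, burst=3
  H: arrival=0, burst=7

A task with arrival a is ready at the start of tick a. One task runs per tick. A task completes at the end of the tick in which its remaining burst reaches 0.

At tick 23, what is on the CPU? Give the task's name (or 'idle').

running at tick 23 = H

t=0: L0/L1/L2 = ACDH/-/- → run A
t=1: L0/L1/L2 = ACDHB/-/- → run A
t=2: L0/L1/L2 = CDHB/A/- → run C
t=3: L0/L1/L2 = CDHBE/A/- → run C
t=4: L0/L1/L2 = DHBEF/A/- → run D
t=5: L0/L1/L2 = DHBEF/A/- → run D
t=6: L0/L1/L2 = HBEFG/AD/- → run H
t=7: L0/L1/L2 = HBEFG/AD/- → run H
t=8: L0/L1/L2 = BEFG/ADH/- → run B
t=9: L0/L1/L2 = BEFG/ADH/- → run B
t=10: L0/L1/L2 = EFG/ADHB/- → run E
t=11: L0/L1/L2 = EFG/ADHB/- → run E
t=12: L0/L1/L2 = FG/ADHBE/- → run F
t=13: L0/L1/L2 = FG/ADHBE/- → run F
t=14: L0/L1/L2 = G/ADHBE/- → run G
t=15: L0/L1/L2 = G/ADHBE/- → run G
t=16: L0/L1/L2 = -/ADHBEG/- → run A
t=17: L0/L1/L2 = -/ADHBEG/- → run A
t=18: L0/L1/L2 = -/DHBEG/- → run D
t=19: L0/L1/L2 = -/DHBEG/- → run D
t=20: L0/L1/L2 = -/HBEG/- → run H
t=21: L0/L1/L2 = -/HBEG/- → run H
t=22: L0/L1/L2 = -/HBEG/- → run H
t=23: L0/L1/L2 = -/HBEG/- → run H
t=24: L0/L1/L2 = -/BEG/H → run B
t=25: L0/L1/L2 = -/BEG/H → run B
t=26: L0/L1/L2 = -/BEG/H → run B
t=27: L0/L1/L2 = -/BEG/H → run B
t=28: L0/L1/L2 = -/EG/HB → run E
t=29: L0/L1/L2 = -/EG/HB → run E
t=30: L0/L1/L2 = -/EG/HB → run E
t=31: L0/L1/L2 = -/EG/HB → run E
t=32: L0/L1/L2 = -/G/HBE → run G
t=33: L0/L1/L2 = -/-/HBE → run H
t=34: L0/L1/L2 = -/-/BE → run B
t=35: L0/L1/L2 = -/-/BE → run B
t=36: L0/L1/L2 = -/-/E → run E
t=37: L0/L1/L2 = -/-/E → run E
t=38: (idle)
t=39: (idle)
t=40: (idle)
t=41: (idle)
t=42: (idle)
t=43: (idle)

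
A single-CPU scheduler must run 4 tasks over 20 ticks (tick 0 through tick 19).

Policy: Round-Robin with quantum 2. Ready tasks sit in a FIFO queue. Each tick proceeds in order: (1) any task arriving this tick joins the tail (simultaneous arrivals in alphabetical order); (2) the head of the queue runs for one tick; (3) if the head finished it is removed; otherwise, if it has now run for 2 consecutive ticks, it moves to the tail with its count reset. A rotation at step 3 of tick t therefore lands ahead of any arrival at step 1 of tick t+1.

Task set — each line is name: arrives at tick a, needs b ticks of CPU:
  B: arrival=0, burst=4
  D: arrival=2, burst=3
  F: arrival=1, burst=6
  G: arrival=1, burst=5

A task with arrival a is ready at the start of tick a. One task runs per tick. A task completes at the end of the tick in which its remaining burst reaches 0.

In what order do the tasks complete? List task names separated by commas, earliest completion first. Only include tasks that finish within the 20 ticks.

completion order = B, D, F, G

t=0: queue=[B] q_used=0 → run B
t=1: queue=[B,F,G] q_used=1 → run B
t=2: queue=[F,G,B,D] q_used=0 → run F
t=3: queue=[F,G,B,D] q_used=1 → run F
t=4: queue=[G,B,D,F] q_used=0 → run G
t=5: queue=[G,B,D,F] q_used=1 → run G
t=6: queue=[B,D,F,G] q_used=0 → run B
t=7: queue=[B,D,F,G] q_used=1 → run B
t=8: queue=[D,F,G] q_used=0 → run D
t=9: queue=[D,F,G] q_used=1 → run D
t=10: queue=[F,G,D] q_used=0 → run F
t=11: queue=[F,G,D] q_used=1 → run F
t=12: queue=[G,D,F] q_used=0 → run G
t=13: queue=[G,D,F] q_used=1 → run G
t=14: queue=[D,F,G] q_used=0 → run D
t=15: queue=[F,G] q_used=0 → run F
t=16: queue=[F,G] q_used=1 → run F
t=17: queue=[G] q_used=0 → run G
t=18: (idle)
t=19: (idle)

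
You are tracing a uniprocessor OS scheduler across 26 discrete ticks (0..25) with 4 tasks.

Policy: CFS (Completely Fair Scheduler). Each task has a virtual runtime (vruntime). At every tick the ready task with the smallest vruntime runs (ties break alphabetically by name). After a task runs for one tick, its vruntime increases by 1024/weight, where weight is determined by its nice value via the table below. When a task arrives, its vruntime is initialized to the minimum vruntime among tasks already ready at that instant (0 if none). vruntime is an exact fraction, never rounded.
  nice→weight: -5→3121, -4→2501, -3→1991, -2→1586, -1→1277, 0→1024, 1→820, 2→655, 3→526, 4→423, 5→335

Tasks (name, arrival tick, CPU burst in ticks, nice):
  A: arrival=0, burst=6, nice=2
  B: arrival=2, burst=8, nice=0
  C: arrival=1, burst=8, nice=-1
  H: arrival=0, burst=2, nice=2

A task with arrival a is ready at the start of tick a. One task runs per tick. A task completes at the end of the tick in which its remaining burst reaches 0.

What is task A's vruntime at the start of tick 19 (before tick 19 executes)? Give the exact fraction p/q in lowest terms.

vruntime(A, start of tick 19) = 4096/655

t=0: vr[A=0 H=0] → run A
t=1: vr[A=1024/655 C=0 H=0] → run C
t=2: vr[A=1024/655 B=0 C=1024/1277 H=0] → run B
t=3: vr[A=1024/655 B=1 C=1024/1277 H=0] → run H
t=4: vr[A=1024/655 B=1 C=1024/1277 H=1024/655] → run C
t=5: vr[A=1024/655 B=1 C=2048/1277 H=1024/655] → run B
t=6: vr[A=1024/655 B=2 C=2048/1277 H=1024/655] → run A
t=7: vr[A=2048/655 B=2 C=2048/1277 H=1024/655] → run H
t=8: vr[A=2048/655 B=2 C=2048/1277] → run C
t=9: vr[A=2048/655 B=2 C=3072/1277] → run B
t=10: vr[A=2048/655 B=3 C=3072/1277] → run C
t=11: vr[A=2048/655 B=3 C=4096/1277] → run B
t=12: vr[A=2048/655 B=4 C=4096/1277] → run A
t=13: vr[A=3072/655 B=4 C=4096/1277] → run C
t=14: vr[A=3072/655 B=4 C=5120/1277] → run B
t=15: vr[A=3072/655 B=5 C=5120/1277] → run C
t=16: vr[A=3072/655 B=5 C=6144/1277] → run A
t=17: vr[A=4096/655 B=5 C=6144/1277] → run C
t=18: vr[A=4096/655 B=5 C=7168/1277] → run B
t=19: vr[A=4096/655 B=6 C=7168/1277] → run C
t=20: vr[A=4096/655 B=6] → run B
t=21: vr[A=4096/655 B=7] → run A
t=22: vr[A=1024/131 B=7] → run B
t=23: vr[A=1024/131] → run A
t=24: (idle)
t=25: (idle)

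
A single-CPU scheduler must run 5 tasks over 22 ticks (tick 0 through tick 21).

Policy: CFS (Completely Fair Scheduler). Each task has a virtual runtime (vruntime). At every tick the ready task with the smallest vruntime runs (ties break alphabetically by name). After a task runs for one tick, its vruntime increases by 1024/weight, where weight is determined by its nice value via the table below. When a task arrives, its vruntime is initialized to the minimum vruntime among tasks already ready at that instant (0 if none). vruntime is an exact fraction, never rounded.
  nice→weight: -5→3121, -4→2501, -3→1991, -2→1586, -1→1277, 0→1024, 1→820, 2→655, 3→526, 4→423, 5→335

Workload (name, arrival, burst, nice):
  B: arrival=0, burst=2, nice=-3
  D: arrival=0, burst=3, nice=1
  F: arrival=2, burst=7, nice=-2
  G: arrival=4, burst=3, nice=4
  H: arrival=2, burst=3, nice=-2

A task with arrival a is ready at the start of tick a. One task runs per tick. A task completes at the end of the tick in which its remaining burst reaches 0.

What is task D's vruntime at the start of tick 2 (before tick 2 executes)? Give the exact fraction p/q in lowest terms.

t=0: vr[B=0 D=0] → run B
t=1: vr[B=1024/1991 D=0] → run D
t=2: vr[B=1024/1991 D=256/205 F=1024/1991 H=1024/1991] → run B
t=3: vr[D=256/205 F=1024/1991 H=1024/1991] → run F
t=4: vr[D=256/205 F=1831424/1578863 G=1024/1991 H=1024/1991] → run G
t=5: vr[D=256/205 F=1831424/1578863 G=2471936/842193 H=1024/1991] → run H
t=6: vr[D=256/205 F=1831424/1578863 G=2471936/842193 H=1831424/1578863] → run F
t=7: vr[D=256/205 F=2850816/1578863 G=2471936/842193 H=1831424/1578863] → run H
t=8: vr[D=256/205 F=2850816/1578863 G=2471936/842193 H=2850816/1578863] → run D
t=9: vr[D=512/205 F=2850816/1578863 G=2471936/842193 H=2850816/1578863] → run F
t=10: vr[D=512/205 F=3870208/1578863 G=2471936/842193 H=2850816/1578863] → run H
t=11: vr[D=512/205 F=3870208/1578863 G=2471936/842193] → run F
t=12: vr[D=512/205 F=4889600/1578863 G=2471936/842193] → run D
t=13: vr[F=4889600/1578863 G=2471936/842193] → run G
t=14: vr[F=4889600/1578863 G=4510720/842193] → run F
t=15: vr[F=5908992/1578863 G=4510720/842193] → run F
t=16: vr[F=6928384/1578863 G=4510720/842193] → run F
t=17: vr[G=4510720/842193] → run G
t=18: (idle)
t=19: (idle)
t=20: (idle)
t=21: (idle)

vruntime(D, start of tick 2) = 256/205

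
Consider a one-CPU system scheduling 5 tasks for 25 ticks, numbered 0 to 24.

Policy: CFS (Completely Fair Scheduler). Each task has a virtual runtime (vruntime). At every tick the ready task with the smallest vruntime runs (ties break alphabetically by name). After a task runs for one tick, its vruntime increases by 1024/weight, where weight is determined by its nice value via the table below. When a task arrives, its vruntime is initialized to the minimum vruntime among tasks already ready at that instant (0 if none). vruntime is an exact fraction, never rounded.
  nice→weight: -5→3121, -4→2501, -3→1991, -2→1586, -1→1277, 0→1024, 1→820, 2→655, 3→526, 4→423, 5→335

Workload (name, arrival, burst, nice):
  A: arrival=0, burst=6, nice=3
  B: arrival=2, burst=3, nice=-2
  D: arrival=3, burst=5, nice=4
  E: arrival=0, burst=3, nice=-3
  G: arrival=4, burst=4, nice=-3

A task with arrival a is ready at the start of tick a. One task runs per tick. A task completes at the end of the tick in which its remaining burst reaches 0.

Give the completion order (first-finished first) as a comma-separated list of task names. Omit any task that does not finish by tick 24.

completion order = E, B, G, A, D

t=0: vr[A=0 E=0] → run A
t=1: vr[A=512/263 E=0] → run E
t=2: vr[A=512/263 B=1024/1991 E=1024/1991] → run B
t=3: vr[A=512/263 B=1831424/1578863 D=1024/1991 E=1024/1991] → run D
t=4: vr[A=512/263 B=1831424/1578863 D=2471936/842193 E=1024/1991 G=1024/1991] → run E
t=5: vr[A=512/263 B=1831424/1578863 D=2471936/842193 E=2048/1991 G=1024/1991] → run G
t=6: vr[A=512/263 B=1831424/1578863 D=2471936/842193 E=2048/1991 G=2048/1991] → run E
t=7: vr[A=512/263 B=1831424/1578863 D=2471936/842193 G=2048/1991] → run G
t=8: vr[A=512/263 B=1831424/1578863 D=2471936/842193 G=3072/1991] → run B
t=9: vr[A=512/263 B=2850816/1578863 D=2471936/842193 G=3072/1991] → run G
t=10: vr[A=512/263 B=2850816/1578863 D=2471936/842193 G=4096/1991] → run B
t=11: vr[A=512/263 D=2471936/842193 G=4096/1991] → run A
t=12: vr[A=1024/263 D=2471936/842193 G=4096/1991] → run G
t=13: vr[A=1024/263 D=2471936/842193] → run D
t=14: vr[A=1024/263 D=4510720/842193] → run A
t=15: vr[A=1536/263 D=4510720/842193] → run D
t=16: vr[A=1536/263 D=2183168/280731] → run A
t=17: vr[A=2048/263 D=2183168/280731] → run D
t=18: vr[A=2048/263 D=8588288/842193] → run A
t=19: vr[A=2560/263 D=8588288/842193] → run A
t=20: vr[D=8588288/842193] → run D
t=21: (idle)
t=22: (idle)
t=23: (idle)
t=24: (idle)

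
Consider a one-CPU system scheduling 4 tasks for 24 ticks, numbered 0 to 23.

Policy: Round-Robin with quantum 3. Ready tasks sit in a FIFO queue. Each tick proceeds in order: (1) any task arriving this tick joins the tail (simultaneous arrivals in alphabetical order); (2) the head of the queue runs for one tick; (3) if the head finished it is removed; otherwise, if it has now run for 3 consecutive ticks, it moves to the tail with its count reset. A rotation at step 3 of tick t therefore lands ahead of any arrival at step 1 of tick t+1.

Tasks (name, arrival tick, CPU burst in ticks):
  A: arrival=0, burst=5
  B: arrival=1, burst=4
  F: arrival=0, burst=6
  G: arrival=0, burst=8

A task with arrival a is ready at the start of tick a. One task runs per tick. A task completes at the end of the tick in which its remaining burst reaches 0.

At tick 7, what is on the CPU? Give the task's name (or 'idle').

t=0: queue=[A,F,G] q_used=0 → run A
t=1: queue=[A,F,G,B] q_used=1 → run A
t=2: queue=[A,F,G,B] q_used=2 → run A
t=3: queue=[F,G,B,A] q_used=0 → run F
t=4: queue=[F,G,B,A] q_used=1 → run F
t=5: queue=[F,G,B,A] q_used=2 → run F
t=6: queue=[G,B,A,F] q_used=0 → run G
t=7: queue=[G,B,A,F] q_used=1 → run G
t=8: queue=[G,B,A,F] q_used=2 → run G
t=9: queue=[B,A,F,G] q_used=0 → run B
t=10: queue=[B,A,F,G] q_used=1 → run B
t=11: queue=[B,A,F,G] q_used=2 → run B
t=12: queue=[A,F,G,B] q_used=0 → run A
t=13: queue=[A,F,G,B] q_used=1 → run A
t=14: queue=[F,G,B] q_used=0 → run F
t=15: queue=[F,G,B] q_used=1 → run F
t=16: queue=[F,G,B] q_used=2 → run F
t=17: queue=[G,B] q_used=0 → run G
t=18: queue=[G,B] q_used=1 → run G
t=19: queue=[G,B] q_used=2 → run G
t=20: queue=[B,G] q_used=0 → run B
t=21: queue=[G] q_used=0 → run G
t=22: queue=[G] q_used=1 → run G
t=23: (idle)

running at tick 7 = G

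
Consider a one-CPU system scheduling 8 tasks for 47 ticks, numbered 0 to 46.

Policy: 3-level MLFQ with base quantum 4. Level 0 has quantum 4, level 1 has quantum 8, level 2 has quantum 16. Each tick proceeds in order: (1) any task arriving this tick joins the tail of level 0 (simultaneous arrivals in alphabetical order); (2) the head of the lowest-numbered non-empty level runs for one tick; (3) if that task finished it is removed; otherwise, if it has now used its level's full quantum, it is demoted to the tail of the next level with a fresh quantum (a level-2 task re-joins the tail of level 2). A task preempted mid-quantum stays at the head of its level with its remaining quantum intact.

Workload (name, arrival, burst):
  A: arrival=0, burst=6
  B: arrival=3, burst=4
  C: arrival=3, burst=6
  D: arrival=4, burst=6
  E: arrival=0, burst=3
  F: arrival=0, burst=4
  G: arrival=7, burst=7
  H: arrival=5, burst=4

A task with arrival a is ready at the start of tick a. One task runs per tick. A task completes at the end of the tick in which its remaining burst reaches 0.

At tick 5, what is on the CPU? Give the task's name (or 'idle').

t=0: L0/L1/L2 = AEF/-/- → run A
t=1: L0/L1/L2 = AEF/-/- → run A
t=2: L0/L1/L2 = AEF/-/- → run A
t=3: L0/L1/L2 = AEFBC/-/- → run A
t=4: L0/L1/L2 = EFBCD/A/- → run E
t=5: L0/L1/L2 = EFBCDH/A/- → run E
t=6: L0/L1/L2 = EFBCDH/A/- → run E
t=7: L0/L1/L2 = FBCDHG/A/- → run F
t=8: L0/L1/L2 = FBCDHG/A/- → run F
t=9: L0/L1/L2 = FBCDHG/A/- → run F
t=10: L0/L1/L2 = FBCDHG/A/- → run F
t=11: L0/L1/L2 = BCDHG/A/- → run B
t=12: L0/L1/L2 = BCDHG/A/- → run B
t=13: L0/L1/L2 = BCDHG/A/- → run B
t=14: L0/L1/L2 = BCDHG/A/- → run B
t=15: L0/L1/L2 = CDHG/A/- → run C
t=16: L0/L1/L2 = CDHG/A/- → run C
t=17: L0/L1/L2 = CDHG/A/- → run C
t=18: L0/L1/L2 = CDHG/A/- → run C
t=19: L0/L1/L2 = DHG/AC/- → run D
t=20: L0/L1/L2 = DHG/AC/- → run D
t=21: L0/L1/L2 = DHG/AC/- → run D
t=22: L0/L1/L2 = DHG/AC/- → run D
t=23: L0/L1/L2 = HG/ACD/- → run H
t=24: L0/L1/L2 = HG/ACD/- → run H
t=25: L0/L1/L2 = HG/ACD/- → run H
t=26: L0/L1/L2 = HG/ACD/- → run H
t=27: L0/L1/L2 = G/ACD/- → run G
t=28: L0/L1/L2 = G/ACD/- → run G
t=29: L0/L1/L2 = G/ACD/- → run G
t=30: L0/L1/L2 = G/ACD/- → run G
t=31: L0/L1/L2 = -/ACDG/- → run A
t=32: L0/L1/L2 = -/ACDG/- → run A
t=33: L0/L1/L2 = -/CDG/- → run C
t=34: L0/L1/L2 = -/CDG/- → run C
t=35: L0/L1/L2 = -/DG/- → run D
t=36: L0/L1/L2 = -/DG/- → run D
t=37: L0/L1/L2 = -/G/- → run G
t=38: L0/L1/L2 = -/G/- → run G
t=39: L0/L1/L2 = -/G/- → run G
t=40: (idle)
t=41: (idle)
t=42: (idle)
t=43: (idle)
t=44: (idle)
t=45: (idle)
t=46: (idle)

running at tick 5 = E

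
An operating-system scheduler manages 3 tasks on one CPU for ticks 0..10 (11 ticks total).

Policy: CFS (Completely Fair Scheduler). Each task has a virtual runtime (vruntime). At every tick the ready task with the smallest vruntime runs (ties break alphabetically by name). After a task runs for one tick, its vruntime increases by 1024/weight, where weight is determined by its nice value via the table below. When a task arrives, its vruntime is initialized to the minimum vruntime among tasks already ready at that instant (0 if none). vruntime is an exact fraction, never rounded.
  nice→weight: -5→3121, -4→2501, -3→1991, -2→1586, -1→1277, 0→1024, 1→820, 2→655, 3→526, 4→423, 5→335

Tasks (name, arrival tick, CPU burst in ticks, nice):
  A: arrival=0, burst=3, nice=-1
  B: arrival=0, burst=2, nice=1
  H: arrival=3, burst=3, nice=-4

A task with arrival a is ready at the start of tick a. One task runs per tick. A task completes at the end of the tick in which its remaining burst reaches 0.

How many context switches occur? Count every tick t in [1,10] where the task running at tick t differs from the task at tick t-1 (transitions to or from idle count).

t=0: vr[A=0 B=0] → run A
t=1: vr[A=1024/1277 B=0] → run B
t=2: vr[A=1024/1277 B=256/205] → run A
t=3: vr[A=2048/1277 B=256/205 H=256/205] → run B
t=4: vr[A=2048/1277 H=256/205] → run H
t=5: vr[A=2048/1277 H=20736/12505] → run A
t=6: vr[H=20736/12505] → run H
t=7: vr[H=25856/12505] → run H
t=8: (idle)
t=9: (idle)
t=10: (idle)

context switches = 7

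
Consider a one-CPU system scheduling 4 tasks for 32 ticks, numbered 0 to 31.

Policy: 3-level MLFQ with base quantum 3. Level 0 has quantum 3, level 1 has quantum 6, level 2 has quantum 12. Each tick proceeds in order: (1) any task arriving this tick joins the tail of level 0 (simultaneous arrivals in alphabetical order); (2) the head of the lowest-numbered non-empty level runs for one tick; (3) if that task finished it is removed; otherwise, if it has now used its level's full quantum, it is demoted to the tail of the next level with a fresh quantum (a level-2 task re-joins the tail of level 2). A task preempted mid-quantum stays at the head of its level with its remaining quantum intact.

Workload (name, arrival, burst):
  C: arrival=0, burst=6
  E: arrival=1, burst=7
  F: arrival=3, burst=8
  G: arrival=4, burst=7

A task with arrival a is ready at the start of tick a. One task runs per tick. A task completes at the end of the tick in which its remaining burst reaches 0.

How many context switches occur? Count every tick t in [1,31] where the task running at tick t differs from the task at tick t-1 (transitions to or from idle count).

context switches = 8

t=0: L0/L1/L2 = C/-/- → run C
t=1: L0/L1/L2 = CE/-/- → run C
t=2: L0/L1/L2 = CE/-/- → run C
t=3: L0/L1/L2 = EF/C/- → run E
t=4: L0/L1/L2 = EFG/C/- → run E
t=5: L0/L1/L2 = EFG/C/- → run E
t=6: L0/L1/L2 = FG/CE/- → run F
t=7: L0/L1/L2 = FG/CE/- → run F
t=8: L0/L1/L2 = FG/CE/- → run F
t=9: L0/L1/L2 = G/CEF/- → run G
t=10: L0/L1/L2 = G/CEF/- → run G
t=11: L0/L1/L2 = G/CEF/- → run G
t=12: L0/L1/L2 = -/CEFG/- → run C
t=13: L0/L1/L2 = -/CEFG/- → run C
t=14: L0/L1/L2 = -/CEFG/- → run C
t=15: L0/L1/L2 = -/EFG/- → run E
t=16: L0/L1/L2 = -/EFG/- → run E
t=17: L0/L1/L2 = -/EFG/- → run E
t=18: L0/L1/L2 = -/EFG/- → run E
t=19: L0/L1/L2 = -/FG/- → run F
t=20: L0/L1/L2 = -/FG/- → run F
t=21: L0/L1/L2 = -/FG/- → run F
t=22: L0/L1/L2 = -/FG/- → run F
t=23: L0/L1/L2 = -/FG/- → run F
t=24: L0/L1/L2 = -/G/- → run G
t=25: L0/L1/L2 = -/G/- → run G
t=26: L0/L1/L2 = -/G/- → run G
t=27: L0/L1/L2 = -/G/- → run G
t=28: (idle)
t=29: (idle)
t=30: (idle)
t=31: (idle)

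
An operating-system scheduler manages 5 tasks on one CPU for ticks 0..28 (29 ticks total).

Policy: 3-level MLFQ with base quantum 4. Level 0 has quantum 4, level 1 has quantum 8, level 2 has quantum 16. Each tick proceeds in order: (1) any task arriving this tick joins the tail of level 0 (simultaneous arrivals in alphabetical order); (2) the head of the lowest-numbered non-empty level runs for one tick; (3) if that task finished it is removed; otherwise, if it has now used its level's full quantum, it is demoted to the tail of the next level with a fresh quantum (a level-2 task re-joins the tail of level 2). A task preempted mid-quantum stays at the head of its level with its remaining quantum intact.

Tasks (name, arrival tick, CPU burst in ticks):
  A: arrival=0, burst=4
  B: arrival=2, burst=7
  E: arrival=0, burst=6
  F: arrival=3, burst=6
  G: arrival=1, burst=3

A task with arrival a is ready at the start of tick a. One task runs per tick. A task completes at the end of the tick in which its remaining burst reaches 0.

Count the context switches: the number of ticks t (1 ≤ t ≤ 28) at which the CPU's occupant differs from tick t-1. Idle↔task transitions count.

t=0: L0/L1/L2 = AE/-/- → run A
t=1: L0/L1/L2 = AEG/-/- → run A
t=2: L0/L1/L2 = AEGB/-/- → run A
t=3: L0/L1/L2 = AEGBF/-/- → run A
t=4: L0/L1/L2 = EGBF/-/- → run E
t=5: L0/L1/L2 = EGBF/-/- → run E
t=6: L0/L1/L2 = EGBF/-/- → run E
t=7: L0/L1/L2 = EGBF/-/- → run E
t=8: L0/L1/L2 = GBF/E/- → run G
t=9: L0/L1/L2 = GBF/E/- → run G
t=10: L0/L1/L2 = GBF/E/- → run G
t=11: L0/L1/L2 = BF/E/- → run B
t=12: L0/L1/L2 = BF/E/- → run B
t=13: L0/L1/L2 = BF/E/- → run B
t=14: L0/L1/L2 = BF/E/- → run B
t=15: L0/L1/L2 = F/EB/- → run F
t=16: L0/L1/L2 = F/EB/- → run F
t=17: L0/L1/L2 = F/EB/- → run F
t=18: L0/L1/L2 = F/EB/- → run F
t=19: L0/L1/L2 = -/EBF/- → run E
t=20: L0/L1/L2 = -/EBF/- → run E
t=21: L0/L1/L2 = -/BF/- → run B
t=22: L0/L1/L2 = -/BF/- → run B
t=23: L0/L1/L2 = -/BF/- → run B
t=24: L0/L1/L2 = -/F/- → run F
t=25: L0/L1/L2 = -/F/- → run F
t=26: (idle)
t=27: (idle)
t=28: (idle)

context switches = 8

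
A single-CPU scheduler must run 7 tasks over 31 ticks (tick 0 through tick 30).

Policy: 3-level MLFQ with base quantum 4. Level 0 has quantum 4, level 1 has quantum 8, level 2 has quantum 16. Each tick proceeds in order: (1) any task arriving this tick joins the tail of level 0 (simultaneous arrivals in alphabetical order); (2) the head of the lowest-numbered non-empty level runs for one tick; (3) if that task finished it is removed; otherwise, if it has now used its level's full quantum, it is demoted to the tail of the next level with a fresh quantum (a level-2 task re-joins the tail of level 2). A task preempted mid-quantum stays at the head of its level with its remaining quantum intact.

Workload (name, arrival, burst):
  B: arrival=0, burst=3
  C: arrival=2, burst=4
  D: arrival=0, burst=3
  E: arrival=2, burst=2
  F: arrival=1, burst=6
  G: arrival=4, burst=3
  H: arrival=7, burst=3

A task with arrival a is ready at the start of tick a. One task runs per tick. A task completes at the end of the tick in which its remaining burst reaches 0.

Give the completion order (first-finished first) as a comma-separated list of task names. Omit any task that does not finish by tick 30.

completion order = B, D, C, E, G, H, F

t=0: L0/L1/L2 = BD/-/- → run B
t=1: L0/L1/L2 = BDF/-/- → run B
t=2: L0/L1/L2 = BDFCE/-/- → run B
t=3: L0/L1/L2 = DFCE/-/- → run D
t=4: L0/L1/L2 = DFCEG/-/- → run D
t=5: L0/L1/L2 = DFCEG/-/- → run D
t=6: L0/L1/L2 = FCEG/-/- → run F
t=7: L0/L1/L2 = FCEGH/-/- → run F
t=8: L0/L1/L2 = FCEGH/-/- → run F
t=9: L0/L1/L2 = FCEGH/-/- → run F
t=10: L0/L1/L2 = CEGH/F/- → run C
t=11: L0/L1/L2 = CEGH/F/- → run C
t=12: L0/L1/L2 = CEGH/F/- → run C
t=13: L0/L1/L2 = CEGH/F/- → run C
t=14: L0/L1/L2 = EGH/F/- → run E
t=15: L0/L1/L2 = EGH/F/- → run E
t=16: L0/L1/L2 = GH/F/- → run G
t=17: L0/L1/L2 = GH/F/- → run G
t=18: L0/L1/L2 = GH/F/- → run G
t=19: L0/L1/L2 = H/F/- → run H
t=20: L0/L1/L2 = H/F/- → run H
t=21: L0/L1/L2 = H/F/- → run H
t=22: L0/L1/L2 = -/F/- → run F
t=23: L0/L1/L2 = -/F/- → run F
t=24: (idle)
t=25: (idle)
t=26: (idle)
t=27: (idle)
t=28: (idle)
t=29: (idle)
t=30: (idle)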